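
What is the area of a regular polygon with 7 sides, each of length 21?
For a regular 7-gon with side length s = 21:
Apothem a = s / (2*tan(pi/7)) = 21 / (2*tan(pi/7)) ≈ 21.8035
Perimeter P = 7 * 21 = 147
Area = (1/2) * P * a = (1/2) * 147 * 21.8035 = 1602.56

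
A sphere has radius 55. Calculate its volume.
Volume = (4/3) * pi * r³
Volume = (4/3) * pi * 55³
Volume = (4/3) * pi * 166375
Volume = 696909.97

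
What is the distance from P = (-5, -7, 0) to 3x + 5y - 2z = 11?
d = |3(-5) + 5(-7) + (-2)(0) - (11)| / √(3² + 5² + (-2)²) = 61/√38 = 9.896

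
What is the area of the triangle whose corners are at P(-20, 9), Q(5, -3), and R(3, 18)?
Using the coordinate formula: Area = (1/2)|x₁(y₂-y₃) + x₂(y₃-y₁) + x₃(y₁-y₂)|
Area = (1/2)|(-20)((-3)-18) + 5(18-9) + 3(9-(-3))|
Area = (1/2)|(-20)*(-21) + 5*9 + 3*12|
Area = (1/2)|420 + 45 + 36|
Area = (1/2)*501 = 250.50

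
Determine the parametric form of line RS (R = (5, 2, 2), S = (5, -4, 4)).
Direction vector d = S - R = (0, -6, 2)
x = 5, y = 2 - 6t, z = 2 + 2t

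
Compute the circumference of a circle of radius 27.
Circumference = 2 * pi * r
Circumference = 2 * pi * 27
Circumference = 169.65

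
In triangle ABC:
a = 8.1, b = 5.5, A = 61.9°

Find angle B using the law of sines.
sin(B)/b = sin(A)/a
sin(B) = b·sin(A)/a = 5.5·sin(61.9°)/8.1 = 0.598975
B = arcsin(0.598975) = 36.8°  (b ≤ a, so B ≤ A and the acute solution is unique)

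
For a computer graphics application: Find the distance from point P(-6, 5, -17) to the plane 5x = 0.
d = |5(-6) + 0(5) + 0(-17) - (0)| / √(5² + 0² + 0²) = 30/√25 = 6.0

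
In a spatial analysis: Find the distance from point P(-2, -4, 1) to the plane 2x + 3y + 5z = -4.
d = |2(-2) + 3(-4) + 5(1) - (-4)| / √(2² + 3² + 5²) = 7/√38 = 1.136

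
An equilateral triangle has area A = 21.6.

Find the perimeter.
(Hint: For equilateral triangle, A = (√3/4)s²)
A = (√3/4)s²  →  s² = 4A/√3 = 4·21.6/√3 = 49.8831
s = 7.06279
Perimeter = 3s = 21.19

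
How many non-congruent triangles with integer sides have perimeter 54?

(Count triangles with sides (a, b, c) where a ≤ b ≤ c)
With a ≤ b ≤ c and a + b + c = 54, the triangle inequality a + b > c gives c < 54/2, so c ≤ 26.
Iterate a from 1 to ⌊p/3⌋ = 18; for each a, b ranges from a to ⌊(p−a)/2⌋ with c = p − a − b, keeping only c ≥ b.
Triples: (2, 26, 26), (3, 25, 26), (4, 24, 26), …
Count = 61 triangles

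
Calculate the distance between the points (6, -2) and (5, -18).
Using the distance formula: d = sqrt((x₂-x₁)² + (y₂-y₁)²)
dx = 5 - 6 = -1
dy = (-18) - (-2) = -16
d = sqrt((-1)² + (-16)²) = sqrt(1 + 256) = sqrt(257) = 16.03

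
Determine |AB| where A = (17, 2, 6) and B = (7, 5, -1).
d = √[(-10)² + (3)² + (-7)²] = √158 = 12.57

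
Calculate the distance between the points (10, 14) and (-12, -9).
Using the distance formula: d = sqrt((x₂-x₁)² + (y₂-y₁)²)
dx = (-12) - 10 = -22
dy = (-9) - 14 = -23
d = sqrt((-22)² + (-23)²) = sqrt(484 + 529) = sqrt(1013) = 31.83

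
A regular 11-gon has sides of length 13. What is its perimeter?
Perimeter = number of sides * side length
Perimeter = 11 * 13
Perimeter = 143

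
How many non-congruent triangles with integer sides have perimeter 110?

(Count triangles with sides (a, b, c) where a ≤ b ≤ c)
With a ≤ b ≤ c and a + b + c = 110, the triangle inequality a + b > c gives c < 110/2, so c ≤ 54.
Iterate a from 1 to ⌊p/3⌋ = 36; for each a, b ranges from a to ⌊(p−a)/2⌋ with c = p − a − b, keeping only c ≥ b.
Triples: (2, 54, 54), (3, 53, 54), (4, 52, 54), …
Count = 252 triangles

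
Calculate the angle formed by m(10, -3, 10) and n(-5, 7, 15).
m·n = 79, |m|² = 209, |n|² = 299
cos θ = 79/√62491 ≈ 0.316
θ ≈ 71.58°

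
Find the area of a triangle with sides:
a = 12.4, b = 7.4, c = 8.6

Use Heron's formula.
s = (a+b+c)/2 = (12.4+7.4+8.6)/2 = 14.2
A = √(s(s-a)(s-b)(s-c)) = √(14.2·1.8·6.8·5.6)
A = √973.325 = 31.2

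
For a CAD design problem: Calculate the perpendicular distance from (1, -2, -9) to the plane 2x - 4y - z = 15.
d = |2(1) + (-4)(-2) + (-1)(-9) - (15)| / √(2² + (-4)² + (-1)²) = 4/√21 = 0.8729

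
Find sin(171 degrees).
sin(171 degrees) = 0.1564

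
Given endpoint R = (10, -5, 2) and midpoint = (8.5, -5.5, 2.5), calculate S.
S = (2×8.5 - 10, 2×(-5.5) - (-5), 2×2.5 - 2) = (7, -6, 3)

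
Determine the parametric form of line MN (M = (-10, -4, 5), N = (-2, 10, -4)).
Direction vector d = N - M = (8, 14, -9)
x = -10 + 8t, y = -4 + 14t, z = 5 - 9t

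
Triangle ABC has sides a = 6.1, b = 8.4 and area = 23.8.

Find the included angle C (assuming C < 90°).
Area = ½ab·sin(C)  →  sin(C) = 2·Area/(ab)
sin(C) = 2·23.8/(6.1·8.4) = 0.928962
C = arcsin(0.928962) = 68.27°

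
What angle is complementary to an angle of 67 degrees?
Complementary angles sum to 90 degrees.
Other angle = 90 - 67
Other angle = 23 degrees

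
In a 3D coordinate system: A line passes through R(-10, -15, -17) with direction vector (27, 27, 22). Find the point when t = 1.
P(1) = (-10 + 27(1), -15 + 27(1), -17 + 22(1)) = (17, 12, 5)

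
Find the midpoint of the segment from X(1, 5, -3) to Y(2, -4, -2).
Midpoint = ((1+2)/2, (5-4)/2, (-3-2)/2) = (1.5, 0.5, -2.5)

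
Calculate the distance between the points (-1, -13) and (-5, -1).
Using the distance formula: d = sqrt((x₂-x₁)² + (y₂-y₁)²)
dx = (-5) - (-1) = -4
dy = (-1) - (-13) = 12
d = sqrt((-4)² + 12²) = sqrt(16 + 144) = sqrt(160) = 12.65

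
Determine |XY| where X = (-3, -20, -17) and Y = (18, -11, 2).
d = √[(21)² + (9)² + (19)²] = √883 = 29.72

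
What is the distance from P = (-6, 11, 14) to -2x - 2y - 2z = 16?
d = |(-2)(-6) + (-2)(11) + (-2)(14) - (16)| / √((-2)² + (-2)² + (-2)²) = 54/√12 = 15.59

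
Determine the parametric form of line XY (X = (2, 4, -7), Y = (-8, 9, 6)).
Direction vector d = Y - X = (-10, 5, 13)
x = 2 - 10t, y = 4 + 5t, z = -7 + 13t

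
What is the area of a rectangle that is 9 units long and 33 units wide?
Area = length * width
Area = 9 * 33
Area = 297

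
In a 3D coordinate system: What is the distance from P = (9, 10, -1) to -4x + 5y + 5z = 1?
d = |(-4)(9) + 5(10) + 5(-1) - (1)| / √((-4)² + 5² + 5²) = 8/√66 = 0.9847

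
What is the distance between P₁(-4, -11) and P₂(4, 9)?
Using the distance formula: d = sqrt((x₂-x₁)² + (y₂-y₁)²)
dx = 4 - (-4) = 8
dy = 9 - (-11) = 20
d = sqrt(8² + 20²) = sqrt(64 + 400) = sqrt(464) = 21.54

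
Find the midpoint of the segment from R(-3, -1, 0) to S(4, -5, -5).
Midpoint = ((-3+4)/2, (-1-5)/2, (0-5)/2) = (0.5, -3, -2.5)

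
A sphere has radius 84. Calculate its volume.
Volume = (4/3) * pi * r³
Volume = (4/3) * pi * 84³
Volume = (4/3) * pi * 592704
Volume = 2482712.71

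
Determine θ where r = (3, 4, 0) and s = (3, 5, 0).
r·s = 29, |r|² = 25, |s|² = 34
cos θ = 29/√850 ≈ 0.9947
θ ≈ 5.906°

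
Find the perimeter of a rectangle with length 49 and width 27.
Perimeter = 2 * (length + width)
Perimeter = 2 * (49 + 27)
Perimeter = 2 * 76
Perimeter = 152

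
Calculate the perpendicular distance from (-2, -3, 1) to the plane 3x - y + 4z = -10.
d = |3(-2) + (-1)(-3) + 4(1) - (-10)| / √(3² + (-1)² + 4²) = 11/√26 = 2.157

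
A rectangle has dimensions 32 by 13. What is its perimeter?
Perimeter = 2 * (length + width)
Perimeter = 2 * (32 + 13)
Perimeter = 2 * 45
Perimeter = 90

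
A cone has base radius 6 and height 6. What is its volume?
Volume = (1/3) * pi * r² * h
Volume = (1/3) * pi * 6² * 6
Volume = (1/3) * pi * 36 * 6
Volume = (1/3) * pi * 216
Volume = 226.19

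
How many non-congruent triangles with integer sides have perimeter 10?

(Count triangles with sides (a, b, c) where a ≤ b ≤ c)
With a ≤ b ≤ c and a + b + c = 10, the triangle inequality a + b > c gives c < 10/2, so c ≤ 4.
Iterate a from 1 to ⌊p/3⌋ = 3; for each a, b ranges from a to ⌊(p−a)/2⌋ with c = p − a − b, keeping only c ≥ b.
Triples: (2, 4, 4), (3, 3, 4)
Count = 2 triangles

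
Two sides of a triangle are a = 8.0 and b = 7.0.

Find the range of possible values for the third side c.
By the triangle inequality: |a - b| < c < a + b
|8.0 - 7.0| < c < 8.0 + 7.0
1 < c < 15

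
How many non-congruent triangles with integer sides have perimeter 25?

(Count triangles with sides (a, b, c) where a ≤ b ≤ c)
With a ≤ b ≤ c and a + b + c = 25, the triangle inequality a + b > c gives c < 25/2, so c ≤ 12.
Iterate a from 1 to ⌊p/3⌋ = 8; for each a, b ranges from a to ⌊(p−a)/2⌋ with c = p − a − b, keeping only c ≥ b.
Triples: (1, 12, 12), (2, 11, 12), (3, 10, 12), …
Count = 16 triangles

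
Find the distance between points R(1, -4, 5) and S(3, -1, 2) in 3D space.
d = √[(2)² + (3)² + (-3)²] = √22 = 4.69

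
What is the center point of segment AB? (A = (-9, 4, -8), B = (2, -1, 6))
Midpoint = ((-9+2)/2, (4-1)/2, (-8+6)/2) = (-3.5, 1.5, -1)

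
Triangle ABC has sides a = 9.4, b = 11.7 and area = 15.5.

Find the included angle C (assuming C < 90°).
Area = ½ab·sin(C)  →  sin(C) = 2·Area/(ab)
sin(C) = 2·15.5/(9.4·11.7) = 0.281869
C = arcsin(0.281869) = 16.37°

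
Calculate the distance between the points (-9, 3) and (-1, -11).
Using the distance formula: d = sqrt((x₂-x₁)² + (y₂-y₁)²)
dx = (-1) - (-9) = 8
dy = (-11) - 3 = -14
d = sqrt(8² + (-14)²) = sqrt(64 + 196) = sqrt(260) = 16.12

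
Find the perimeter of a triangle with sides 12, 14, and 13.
Perimeter = sum of all sides
Perimeter = 12 + 14 + 13
Perimeter = 39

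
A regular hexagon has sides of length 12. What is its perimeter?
Perimeter = number of sides * side length
Perimeter = 6 * 12
Perimeter = 72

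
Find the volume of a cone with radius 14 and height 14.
Volume = (1/3) * pi * r² * h
Volume = (1/3) * pi * 14² * 14
Volume = (1/3) * pi * 196 * 14
Volume = (1/3) * pi * 2744
Volume = 2873.51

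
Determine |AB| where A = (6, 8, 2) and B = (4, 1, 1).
d = √[(-2)² + (-7)² + (-1)²] = √54 = 7.348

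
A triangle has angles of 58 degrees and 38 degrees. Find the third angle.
Sum of angles in a triangle = 180 degrees
Third angle = 180 - 58 - 38
Third angle = 84 degrees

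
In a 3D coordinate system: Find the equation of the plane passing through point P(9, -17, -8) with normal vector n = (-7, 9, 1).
d = n·P = (-7)(9) + (9)(-17) + (1)(-8) = -224
Plane: -7x + 9y + z = -224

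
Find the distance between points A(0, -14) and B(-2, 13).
Using the distance formula: d = sqrt((x₂-x₁)² + (y₂-y₁)²)
dx = (-2) - 0 = -2
dy = 13 - (-14) = 27
d = sqrt((-2)² + 27²) = sqrt(4 + 729) = sqrt(733) = 27.07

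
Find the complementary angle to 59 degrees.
Complementary angles sum to 90 degrees.
Other angle = 90 - 59
Other angle = 31 degrees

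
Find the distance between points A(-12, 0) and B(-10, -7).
Using the distance formula: d = sqrt((x₂-x₁)² + (y₂-y₁)²)
dx = (-10) - (-12) = 2
dy = (-7) - 0 = -7
d = sqrt(2² + (-7)²) = sqrt(4 + 49) = sqrt(53) = 7.28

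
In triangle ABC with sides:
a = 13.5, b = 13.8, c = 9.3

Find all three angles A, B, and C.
By the law of cosines:
cos(A) = (b² + c² - a²)/(2bc) = 0.368864  →  A = 68.35°
cos(B) = (a² + c² - b²)/(2ac) = 0.311828  →  B = 71.83°
cos(C) = (a² + b² - c²)/(2ab) = 0.768116  →  C = 39.81°
Check: A + B + C = 180.0° ✓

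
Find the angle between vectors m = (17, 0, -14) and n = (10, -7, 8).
m·n = 58, |m|² = 485, |n|² = 213
cos θ = 58/√103305 ≈ 0.1805
θ ≈ 79.6°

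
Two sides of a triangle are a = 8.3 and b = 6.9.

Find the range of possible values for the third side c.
By the triangle inequality: |a - b| < c < a + b
|8.3 - 6.9| < c < 8.3 + 6.9
1.4 < c < 15.2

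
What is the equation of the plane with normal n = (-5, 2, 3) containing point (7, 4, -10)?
d = n·P = (-5)(7) + (2)(4) + (3)(-10) = -57
Plane: -5x + 2y + 3z = -57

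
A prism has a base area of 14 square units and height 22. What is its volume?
Volume = base area * height
Volume = 14 * 22
Volume = 308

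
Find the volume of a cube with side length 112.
Volume = s³
Volume = 112³
Volume = 1404928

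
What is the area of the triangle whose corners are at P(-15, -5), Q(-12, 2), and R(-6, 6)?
Using the coordinate formula: Area = (1/2)|x₁(y₂-y₃) + x₂(y₃-y₁) + x₃(y₁-y₂)|
Area = (1/2)|(-15)(2-6) + (-12)(6-(-5)) + (-6)((-5)-2)|
Area = (1/2)|(-15)*(-4) + (-12)*11 + (-6)*(-7)|
Area = (1/2)|60 + (-132) + 42|
Area = (1/2)*30 = 15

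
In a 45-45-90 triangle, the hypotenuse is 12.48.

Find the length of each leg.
In a 45-45-90 triangle, hypotenuse = leg·√2  →  leg = hypotenuse/√2
leg = 12.48/√2 = 8.825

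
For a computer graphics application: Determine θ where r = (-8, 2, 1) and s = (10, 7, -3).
r·s = -69, |r|² = 69, |s|² = 158
cos θ = -69/√10902 ≈ -0.6608
θ ≈ 131.4°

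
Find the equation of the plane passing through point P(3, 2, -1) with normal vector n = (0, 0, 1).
d = n·P = (0)(3) + (0)(2) + (1)(-1) = -1
Plane: z = -1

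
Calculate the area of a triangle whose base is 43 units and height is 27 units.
Area = (1/2) * base * height
Area = (1/2) * 43 * 27
Area = 580.50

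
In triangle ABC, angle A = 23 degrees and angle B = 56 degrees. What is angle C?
Sum of angles in a triangle = 180 degrees
Third angle = 180 - 23 - 56
Third angle = 101 degrees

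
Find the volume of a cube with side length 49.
Volume = s³
Volume = 49³
Volume = 117649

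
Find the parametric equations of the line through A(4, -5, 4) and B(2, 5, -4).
Direction vector d = B - A = (-2, 10, -8)
x = 4 - 2t, y = -5 + 10t, z = 4 - 8t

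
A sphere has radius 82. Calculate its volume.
Volume = (4/3) * pi * r³
Volume = (4/3) * pi * 82³
Volume = (4/3) * pi * 551368
Volume = 2309564.88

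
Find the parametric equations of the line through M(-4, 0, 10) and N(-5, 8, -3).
Direction vector d = N - M = (-1, 8, -13)
x = -4 - t, y = 0 + 8t, z = 10 - 13t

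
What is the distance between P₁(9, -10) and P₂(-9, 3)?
Using the distance formula: d = sqrt((x₂-x₁)² + (y₂-y₁)²)
dx = (-9) - 9 = -18
dy = 3 - (-10) = 13
d = sqrt((-18)² + 13²) = sqrt(324 + 169) = sqrt(493) = 22.20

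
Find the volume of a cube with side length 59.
Volume = s³
Volume = 59³
Volume = 205379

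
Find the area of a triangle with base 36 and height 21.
Area = (1/2) * base * height
Area = (1/2) * 36 * 21
Area = 378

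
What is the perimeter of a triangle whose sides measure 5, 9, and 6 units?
Perimeter = sum of all sides
Perimeter = 5 + 9 + 6
Perimeter = 20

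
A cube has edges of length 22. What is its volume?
Volume = s³
Volume = 22³
Volume = 10648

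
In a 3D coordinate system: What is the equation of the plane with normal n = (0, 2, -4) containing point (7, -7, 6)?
d = n·P = (0)(7) + (2)(-7) + (-4)(6) = -38
Plane: 2y - 4z = -38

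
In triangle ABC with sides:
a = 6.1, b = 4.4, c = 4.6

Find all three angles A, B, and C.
By the law of cosines:
cos(A) = (b² + c² - a²)/(2bc) = 0.081769  →  A = 85.31°
cos(B) = (a² + c² - b²)/(2ac) = 0.695118  →  B = 45.96°
cos(C) = (a² + b² - c²)/(2ab) = 0.659650  →  C = 48.73°
Check: A + B + C = 180.0° ✓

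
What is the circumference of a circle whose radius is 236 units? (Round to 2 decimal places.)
Circumference = 2 * pi * r
Circumference = 2 * pi * 236
Circumference = 1482.83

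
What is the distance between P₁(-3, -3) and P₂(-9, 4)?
Using the distance formula: d = sqrt((x₂-x₁)² + (y₂-y₁)²)
dx = (-9) - (-3) = -6
dy = 4 - (-3) = 7
d = sqrt((-6)² + 7²) = sqrt(36 + 49) = sqrt(85) = 9.22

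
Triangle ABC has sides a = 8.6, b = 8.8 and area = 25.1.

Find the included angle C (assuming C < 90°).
Area = ½ab·sin(C)  →  sin(C) = 2·Area/(ab)
sin(C) = 2·25.1/(8.6·8.8) = 0.663319
C = arcsin(0.663319) = 41.55°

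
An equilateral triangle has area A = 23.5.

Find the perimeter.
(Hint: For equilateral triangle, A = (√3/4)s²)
A = (√3/4)s²  →  s² = 4A/√3 = 4·23.5/√3 = 54.2709
s = 7.36688
Perimeter = 3s = 22.1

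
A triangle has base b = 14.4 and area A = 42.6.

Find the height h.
A = ½bh  →  h = 2A/b
h = 2·42.6/14.4 = 5.917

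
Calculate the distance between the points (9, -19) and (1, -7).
Using the distance formula: d = sqrt((x₂-x₁)² + (y₂-y₁)²)
dx = 1 - 9 = -8
dy = (-7) - (-19) = 12
d = sqrt((-8)² + 12²) = sqrt(64 + 144) = sqrt(208) = 14.42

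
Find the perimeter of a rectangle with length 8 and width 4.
Perimeter = 2 * (length + width)
Perimeter = 2 * (8 + 4)
Perimeter = 2 * 12
Perimeter = 24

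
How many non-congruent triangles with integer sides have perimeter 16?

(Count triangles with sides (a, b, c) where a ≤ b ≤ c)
With a ≤ b ≤ c and a + b + c = 16, the triangle inequality a + b > c gives c < 16/2, so c ≤ 7.
Iterate a from 1 to ⌊p/3⌋ = 5; for each a, b ranges from a to ⌊(p−a)/2⌋ with c = p − a − b, keeping only c ≥ b.
Triples: (2, 7, 7), (3, 6, 7), (4, 5, 7), …
Count = 5 triangles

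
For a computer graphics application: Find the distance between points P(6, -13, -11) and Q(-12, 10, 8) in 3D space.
d = √[(-18)² + (23)² + (19)²] = √1214 = 34.84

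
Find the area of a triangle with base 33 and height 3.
Area = (1/2) * base * height
Area = (1/2) * 33 * 3
Area = 49.50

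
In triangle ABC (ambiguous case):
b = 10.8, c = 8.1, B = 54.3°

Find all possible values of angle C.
sin(C)/c = sin(B)/b  →  sin(C) = c·sin(B)/b = 8.1·sin(54.3°)/10.8 = 0.609063
C₁ = arcsin(0.609063) = 37.52°,  C₂ = 180° - C₁ = 142.48°
Check C₂: A = 180° - 54.3° - 142.48° = -16.78° ≤ 0, rejected
C = 37.52° (one solution)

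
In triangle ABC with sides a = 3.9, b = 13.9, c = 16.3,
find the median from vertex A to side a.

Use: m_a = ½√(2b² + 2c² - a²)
m_a = ½√(2·13.9² + 2·16.3² - 3.9²)
m_a = ½√(386.42 + 531.38 - 15.21) = ½√902.59 = 15.02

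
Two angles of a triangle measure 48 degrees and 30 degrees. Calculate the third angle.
Sum of angles in a triangle = 180 degrees
Third angle = 180 - 48 - 30
Third angle = 102 degrees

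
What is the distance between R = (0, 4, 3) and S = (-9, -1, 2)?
d = √[(-9)² + (-5)² + (-1)²] = √107 = 10.34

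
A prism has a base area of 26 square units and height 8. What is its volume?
Volume = base area * height
Volume = 26 * 8
Volume = 208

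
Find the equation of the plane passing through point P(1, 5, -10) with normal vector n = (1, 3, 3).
d = n·P = (1)(1) + (3)(5) + (3)(-10) = -14
Plane: x + 3y + 3z = -14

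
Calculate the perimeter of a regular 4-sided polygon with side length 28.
Perimeter = number of sides * side length
Perimeter = 4 * 28
Perimeter = 112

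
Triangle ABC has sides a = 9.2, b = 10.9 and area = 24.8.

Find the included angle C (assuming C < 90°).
Area = ½ab·sin(C)  →  sin(C) = 2·Area/(ab)
sin(C) = 2·24.8/(9.2·10.9) = 0.494615
C = arcsin(0.494615) = 29.64°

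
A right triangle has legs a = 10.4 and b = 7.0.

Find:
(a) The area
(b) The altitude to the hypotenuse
(a) Area = ½ab = ½·10.4·7.0 = 36.4
(b) Hypotenuse c = √(10.4² + 7.0²) = √157.16 = 12.5363
    Area = ½·c·h_c  →  h_c = 2·Area/c = 2·36.4/12.5363 = 5.807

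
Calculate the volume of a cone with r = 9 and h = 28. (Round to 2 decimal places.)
Volume = (1/3) * pi * r² * h
Volume = (1/3) * pi * 9² * 28
Volume = (1/3) * pi * 81 * 28
Volume = (1/3) * pi * 2268
Volume = 2375.04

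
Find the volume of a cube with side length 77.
Volume = s³
Volume = 77³
Volume = 456533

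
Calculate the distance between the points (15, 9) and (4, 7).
Using the distance formula: d = sqrt((x₂-x₁)² + (y₂-y₁)²)
dx = 4 - 15 = -11
dy = 7 - 9 = -2
d = sqrt((-11)² + (-2)²) = sqrt(121 + 4) = sqrt(125) = 11.18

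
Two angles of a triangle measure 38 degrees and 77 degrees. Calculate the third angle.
Sum of angles in a triangle = 180 degrees
Third angle = 180 - 38 - 77
Third angle = 65 degrees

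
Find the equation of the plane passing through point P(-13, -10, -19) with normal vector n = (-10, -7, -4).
d = n·P = (-10)(-13) + (-7)(-10) + (-4)(-19) = 276
Plane: -10x - 7y - 4z = 276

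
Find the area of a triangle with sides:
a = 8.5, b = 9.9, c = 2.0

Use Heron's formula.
s = (a+b+c)/2 = (8.5+9.9+2.0)/2 = 10.2
A = √(s(s-a)(s-b)(s-c)) = √(10.2·1.7·0.3·8.2)
A = √42.6564 = 6.531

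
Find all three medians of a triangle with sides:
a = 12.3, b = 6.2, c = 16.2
Using m_x = ½√(2y² + 2z² - x²):
m_a = ½√(2·6.2² + 2·16.2² - 12.3²) = ½√450.47 = 10.61
m_b = ½√(2·12.3² + 2·16.2² - 6.2²) = ½√789.02 = 14.04
m_c = ½√(2·12.3² + 2·6.2² - 16.2²) = ½√117.02 = 5.409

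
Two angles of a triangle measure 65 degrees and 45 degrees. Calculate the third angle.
Sum of angles in a triangle = 180 degrees
Third angle = 180 - 65 - 45
Third angle = 70 degrees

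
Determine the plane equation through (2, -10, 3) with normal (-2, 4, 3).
d = n·P = (-2)(2) + (4)(-10) + (3)(3) = -35
Plane: -2x + 4y + 3z = -35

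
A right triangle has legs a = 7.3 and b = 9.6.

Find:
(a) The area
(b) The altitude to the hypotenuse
(a) Area = ½ab = ½·7.3·9.6 = 35.04
(b) Hypotenuse c = √(7.3² + 9.6²) = √145.45 = 12.0603
    Area = ½·c·h_c  →  h_c = 2·Area/c = 2·35.04/12.0603 = 5.811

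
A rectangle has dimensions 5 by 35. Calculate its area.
Area = length * width
Area = 5 * 35
Area = 175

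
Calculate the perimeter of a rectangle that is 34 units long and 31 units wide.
Perimeter = 2 * (length + width)
Perimeter = 2 * (34 + 31)
Perimeter = 2 * 65
Perimeter = 130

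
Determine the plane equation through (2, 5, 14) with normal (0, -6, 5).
d = n·P = (0)(2) + (-6)(5) + (5)(14) = 40
Plane: -6y + 5z = 40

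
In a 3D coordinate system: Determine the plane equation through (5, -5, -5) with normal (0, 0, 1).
d = n·P = (0)(5) + (0)(-5) + (1)(-5) = -5
Plane: z = -5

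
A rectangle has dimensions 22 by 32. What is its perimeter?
Perimeter = 2 * (length + width)
Perimeter = 2 * (22 + 32)
Perimeter = 2 * 54
Perimeter = 108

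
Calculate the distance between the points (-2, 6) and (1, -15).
Using the distance formula: d = sqrt((x₂-x₁)² + (y₂-y₁)²)
dx = 1 - (-2) = 3
dy = (-15) - 6 = -21
d = sqrt(3² + (-21)²) = sqrt(9 + 441) = sqrt(450) = 21.21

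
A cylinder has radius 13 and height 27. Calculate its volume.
Volume = pi * r² * h
Volume = pi * 13² * 27
Volume = pi * 169 * 27
Volume = pi * 4563
Volume = 14335.09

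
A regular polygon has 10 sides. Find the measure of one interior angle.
Interior angle of a regular n-gon = (n-2)*180/n
Interior angle = (10-2)*180/10
Interior angle = 8*180/10
Interior angle = 1440/10
Interior angle = 144 degrees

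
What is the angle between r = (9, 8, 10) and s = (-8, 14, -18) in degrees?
r·s = -140, |r|² = 245, |s|² = 584
cos θ = -140/√143080 ≈ -0.3701
θ ≈ 111.7°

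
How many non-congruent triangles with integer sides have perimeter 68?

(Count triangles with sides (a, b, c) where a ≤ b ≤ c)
With a ≤ b ≤ c and a + b + c = 68, the triangle inequality a + b > c gives c < 68/2, so c ≤ 33.
Iterate a from 1 to ⌊p/3⌋ = 22; for each a, b ranges from a to ⌊(p−a)/2⌋ with c = p − a − b, keeping only c ≥ b.
Triples: (2, 33, 33), (3, 32, 33), (4, 31, 33), …
Count = 96 triangles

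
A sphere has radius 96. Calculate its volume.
Volume = (4/3) * pi * r³
Volume = (4/3) * pi * 96³
Volume = (4/3) * pi * 884736
Volume = 3705973.49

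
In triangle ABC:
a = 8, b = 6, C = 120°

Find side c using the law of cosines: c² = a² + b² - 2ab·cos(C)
c² = 8² + 6² - 2·8·6·cos(120°)
c² = 64 + 36 - 96·-0.5000 = 148
c = √148 = 12.17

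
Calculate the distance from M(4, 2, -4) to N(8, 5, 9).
d = √[(4)² + (3)² + (13)²] = √194 = 13.93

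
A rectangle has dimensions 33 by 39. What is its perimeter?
Perimeter = 2 * (length + width)
Perimeter = 2 * (33 + 39)
Perimeter = 2 * 72
Perimeter = 144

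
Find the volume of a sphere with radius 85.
Volume = (4/3) * pi * r³
Volume = (4/3) * pi * 85³
Volume = (4/3) * pi * 614125
Volume = 2572440.78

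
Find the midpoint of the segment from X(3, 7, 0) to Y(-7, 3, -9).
Midpoint = ((3-7)/2, (7+3)/2, (0-9)/2) = (-2, 5, -4.5)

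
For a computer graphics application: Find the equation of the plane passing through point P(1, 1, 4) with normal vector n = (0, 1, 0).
d = n·P = (0)(1) + (1)(1) + (0)(4) = 1
Plane: y = 1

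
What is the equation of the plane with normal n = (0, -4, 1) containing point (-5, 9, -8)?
d = n·P = (0)(-5) + (-4)(9) + (1)(-8) = -44
Plane: -4y + z = -44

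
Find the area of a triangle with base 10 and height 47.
Area = (1/2) * base * height
Area = (1/2) * 10 * 47
Area = 235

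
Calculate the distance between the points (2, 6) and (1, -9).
Using the distance formula: d = sqrt((x₂-x₁)² + (y₂-y₁)²)
dx = 1 - 2 = -1
dy = (-9) - 6 = -15
d = sqrt((-1)² + (-15)²) = sqrt(1 + 225) = sqrt(226) = 15.03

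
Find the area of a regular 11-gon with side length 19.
For a regular 11-gon with side length s = 19:
Apothem a = s / (2*tan(pi/11)) = 19 / (2*tan(pi/11)) ≈ 32.35403
Perimeter P = 11 * 19 = 209
Area = (1/2) * P * a = (1/2) * 209 * 32.35403 = 3381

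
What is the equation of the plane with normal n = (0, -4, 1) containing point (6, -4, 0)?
d = n·P = (0)(6) + (-4)(-4) + (1)(0) = 16
Plane: -4y + z = 16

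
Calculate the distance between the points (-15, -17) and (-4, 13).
Using the distance formula: d = sqrt((x₂-x₁)² + (y₂-y₁)²)
dx = (-4) - (-15) = 11
dy = 13 - (-17) = 30
d = sqrt(11² + 30²) = sqrt(121 + 900) = sqrt(1021) = 31.95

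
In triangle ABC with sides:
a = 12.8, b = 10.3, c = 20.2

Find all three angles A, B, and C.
By the law of cosines:
cos(A) = (b² + c² - a²)/(2bc) = 0.841800  →  A = 32.67°
cos(B) = (a² + c² - b²)/(2ac) = 0.900739  →  B = 25.74°
cos(C) = (a² + b² - c²)/(2ab) = -0.523779  →  C = 121.6°
Check: A + B + C = 180.0° ✓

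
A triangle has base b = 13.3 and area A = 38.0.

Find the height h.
A = ½bh  →  h = 2A/b
h = 2·38.0/13.3 = 5.714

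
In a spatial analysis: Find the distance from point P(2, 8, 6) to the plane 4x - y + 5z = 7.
d = |4(2) + (-1)(8) + 5(6) - (7)| / √(4² + (-1)² + 5²) = 23/√42 = 3.549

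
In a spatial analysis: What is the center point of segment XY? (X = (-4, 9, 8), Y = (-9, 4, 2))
Midpoint = ((-4-9)/2, (9+4)/2, (8+2)/2) = (-6.5, 6.5, 5)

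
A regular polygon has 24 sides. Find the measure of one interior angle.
Interior angle of a regular n-gon = (n-2)*180/n
Interior angle = (24-2)*180/24
Interior angle = 22*180/24
Interior angle = 3960/24
Interior angle = 165 degrees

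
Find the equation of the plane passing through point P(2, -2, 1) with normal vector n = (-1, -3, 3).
d = n·P = (-1)(2) + (-3)(-2) + (3)(1) = 7
Plane: -x - 3y + 3z = 7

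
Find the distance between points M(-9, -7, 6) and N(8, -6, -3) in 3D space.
d = √[(17)² + (1)² + (-9)²] = √371 = 19.26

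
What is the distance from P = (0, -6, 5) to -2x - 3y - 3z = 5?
d = |(-2)(0) + (-3)(-6) + (-3)(5) - (5)| / √((-2)² + (-3)² + (-3)²) = 2/√22 = 0.4264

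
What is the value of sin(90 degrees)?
sin(90 degrees) = 1
Decimal approximation: 1.0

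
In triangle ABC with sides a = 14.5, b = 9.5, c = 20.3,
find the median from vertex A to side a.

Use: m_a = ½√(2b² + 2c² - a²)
m_a = ½√(2·9.5² + 2·20.3² - 14.5²)
m_a = ½√(180.5 + 824.18 - 210.25) = ½√794.43 = 14.09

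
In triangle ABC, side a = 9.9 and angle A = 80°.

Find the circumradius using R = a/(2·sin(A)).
R = a/(2·sin(A)) = 9.9/(2·sin(80°))
R = 9.9/(2·0.984808) = 9.9/1.969616 = 5.026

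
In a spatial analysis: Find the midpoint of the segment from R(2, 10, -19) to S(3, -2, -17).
Midpoint = ((2+3)/2, (10-2)/2, (-19-17)/2) = (2.5, 4, -18)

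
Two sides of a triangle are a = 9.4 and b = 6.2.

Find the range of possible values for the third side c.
By the triangle inequality: |a - b| < c < a + b
|9.4 - 6.2| < c < 9.4 + 6.2
3.2 < c < 15.6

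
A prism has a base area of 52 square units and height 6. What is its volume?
Volume = base area * height
Volume = 52 * 6
Volume = 312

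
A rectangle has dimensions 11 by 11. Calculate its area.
Area = length * width
Area = 11 * 11
Area = 121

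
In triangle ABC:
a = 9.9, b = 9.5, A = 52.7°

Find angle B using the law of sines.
sin(B)/b = sin(A)/a
sin(B) = b·sin(A)/a = 9.5·sin(52.7°)/9.9 = 0.763333
B = arcsin(0.763333) = 49.76°  (b ≤ a, so B ≤ A and the acute solution is unique)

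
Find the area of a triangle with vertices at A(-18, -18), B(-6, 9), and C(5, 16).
Using the coordinate formula: Area = (1/2)|x₁(y₂-y₃) + x₂(y₃-y₁) + x₃(y₁-y₂)|
Area = (1/2)|(-18)(9-16) + (-6)(16-(-18)) + 5((-18)-9)|
Area = (1/2)|(-18)*(-7) + (-6)*34 + 5*(-27)|
Area = (1/2)|126 + (-204) + (-135)|
Area = (1/2)*213 = 106.50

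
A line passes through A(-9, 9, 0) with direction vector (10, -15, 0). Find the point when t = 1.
P(1) = (-9 + 10(1), 9 + (-15)(1), 0 + 0(1)) = (1, -6, 0)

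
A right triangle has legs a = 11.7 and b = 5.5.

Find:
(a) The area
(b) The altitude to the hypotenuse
(a) Area = ½ab = ½·11.7·5.5 = 32.175
(b) Hypotenuse c = √(11.7² + 5.5²) = √167.14 = 12.9283
    Area = ½·c·h_c  →  h_c = 2·Area/c = 2·32.175/12.9283 = 4.977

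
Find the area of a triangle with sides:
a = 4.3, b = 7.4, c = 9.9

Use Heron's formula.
s = (a+b+c)/2 = (4.3+7.4+9.9)/2 = 10.8
A = √(s(s-a)(s-b)(s-c)) = √(10.8·6.5·3.4·0.9)
A = √214.812 = 14.66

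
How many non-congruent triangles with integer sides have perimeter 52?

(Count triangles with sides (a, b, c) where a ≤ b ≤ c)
With a ≤ b ≤ c and a + b + c = 52, the triangle inequality a + b > c gives c < 52/2, so c ≤ 25.
Iterate a from 1 to ⌊p/3⌋ = 17; for each a, b ranges from a to ⌊(p−a)/2⌋ with c = p − a − b, keeping only c ≥ b.
Triples: (2, 25, 25), (3, 24, 25), (4, 23, 25), …
Count = 56 triangles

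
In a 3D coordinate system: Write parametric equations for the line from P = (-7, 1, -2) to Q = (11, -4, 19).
Direction vector d = Q - P = (18, -5, 21)
x = -7 + 18t, y = 1 - 5t, z = -2 + 21t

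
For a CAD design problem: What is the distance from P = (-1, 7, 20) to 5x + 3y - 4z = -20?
d = |5(-1) + 3(7) + (-4)(20) - (-20)| / √(5² + 3² + (-4)²) = 44/√50 = 6.223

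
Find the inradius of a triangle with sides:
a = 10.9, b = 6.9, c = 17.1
s = (a+b+c)/2 = (10.9+6.9+17.1)/2 = 17.45
Area = √(s(s-a)(s-b)(s-c)) = √(17.45·6.55·10.55·0.35) = 20.5437
r = Area/s = 20.5437/17.45 = 1.177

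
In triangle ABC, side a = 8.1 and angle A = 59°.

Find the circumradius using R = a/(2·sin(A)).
R = a/(2·sin(A)) = 8.1/(2·sin(59°))
R = 8.1/(2·0.857167) = 8.1/1.714335 = 4.725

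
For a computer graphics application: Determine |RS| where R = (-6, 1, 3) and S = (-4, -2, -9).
d = √[(2)² + (-3)² + (-12)²] = √157 = 12.53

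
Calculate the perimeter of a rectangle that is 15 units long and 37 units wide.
Perimeter = 2 * (length + width)
Perimeter = 2 * (15 + 37)
Perimeter = 2 * 52
Perimeter = 104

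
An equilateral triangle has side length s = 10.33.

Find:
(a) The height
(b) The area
(a) Height h = s·√3/2 = 10.33·√3/2 = 8.946
(b) Area = (√3/4)·s² = (√3/4)·10.33² = (√3/4)·106.709 = 46.21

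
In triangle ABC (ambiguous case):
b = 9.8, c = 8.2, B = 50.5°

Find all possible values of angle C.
sin(C)/c = sin(B)/b  →  sin(C) = c·sin(B)/b = 8.2·sin(50.5°)/9.8 = 0.645645
C₁ = arcsin(0.645645) = 40.21°,  C₂ = 180° - C₁ = 139.79°
Check C₂: A = 180° - 50.5° - 139.79° = -10.29° ≤ 0, rejected
C = 40.21° (one solution)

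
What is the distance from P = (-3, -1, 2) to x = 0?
d = |1(-3) + 0(-1) + 0(2) - (0)| / √(1² + 0² + 0²) = 3/√1 = 3.0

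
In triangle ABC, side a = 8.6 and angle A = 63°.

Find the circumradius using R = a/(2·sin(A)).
R = a/(2·sin(A)) = 8.6/(2·sin(63°))
R = 8.6/(2·0.891007) = 8.6/1.782013 = 4.826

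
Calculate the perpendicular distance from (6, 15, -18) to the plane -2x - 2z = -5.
d = |(-2)(6) + 0(15) + (-2)(-18) - (-5)| / √((-2)² + 0² + (-2)²) = 29/√8 = 10.25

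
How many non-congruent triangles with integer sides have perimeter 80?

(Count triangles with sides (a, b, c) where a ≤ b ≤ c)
With a ≤ b ≤ c and a + b + c = 80, the triangle inequality a + b > c gives c < 80/2, so c ≤ 39.
Iterate a from 1 to ⌊p/3⌋ = 26; for each a, b ranges from a to ⌊(p−a)/2⌋ with c = p − a − b, keeping only c ≥ b.
Triples: (2, 39, 39), (3, 38, 39), (4, 37, 39), …
Count = 133 triangles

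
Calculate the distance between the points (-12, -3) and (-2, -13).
Using the distance formula: d = sqrt((x₂-x₁)² + (y₂-y₁)²)
dx = (-2) - (-12) = 10
dy = (-13) - (-3) = -10
d = sqrt(10² + (-10)²) = sqrt(100 + 100) = sqrt(200) = 14.14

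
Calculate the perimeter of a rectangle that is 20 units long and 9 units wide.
Perimeter = 2 * (length + width)
Perimeter = 2 * (20 + 9)
Perimeter = 2 * 29
Perimeter = 58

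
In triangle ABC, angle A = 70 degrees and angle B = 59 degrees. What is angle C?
Sum of angles in a triangle = 180 degrees
Third angle = 180 - 70 - 59
Third angle = 51 degrees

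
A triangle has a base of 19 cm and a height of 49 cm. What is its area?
Area = (1/2) * base * height
Area = (1/2) * 19 * 49
Area = 465.50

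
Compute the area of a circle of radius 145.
Area = pi * r²
Area = pi * 145²
Area = pi * 21025
Area = 66051.99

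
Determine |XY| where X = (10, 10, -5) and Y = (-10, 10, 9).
d = √[(-20)² + (0)² + (14)²] = √596 = 24.41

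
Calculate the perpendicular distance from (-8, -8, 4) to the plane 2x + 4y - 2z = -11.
d = |2(-8) + 4(-8) + (-2)(4) - (-11)| / √(2² + 4² + (-2)²) = 45/√24 = 9.186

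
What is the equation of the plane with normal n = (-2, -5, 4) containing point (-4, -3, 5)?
d = n·P = (-2)(-4) + (-5)(-3) + (4)(5) = 43
Plane: -2x - 5y + 4z = 43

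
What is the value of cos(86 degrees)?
cos(86 degrees) = 0.0698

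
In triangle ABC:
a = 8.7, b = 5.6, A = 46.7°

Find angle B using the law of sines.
sin(B)/b = sin(A)/a
sin(B) = b·sin(A)/a = 5.6·sin(46.7°)/8.7 = 0.468451
B = arcsin(0.468451) = 27.93°  (b ≤ a, so B ≤ A and the acute solution is unique)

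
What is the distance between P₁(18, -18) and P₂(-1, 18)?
Using the distance formula: d = sqrt((x₂-x₁)² + (y₂-y₁)²)
dx = (-1) - 18 = -19
dy = 18 - (-18) = 36
d = sqrt((-19)² + 36²) = sqrt(361 + 1296) = sqrt(1657) = 40.71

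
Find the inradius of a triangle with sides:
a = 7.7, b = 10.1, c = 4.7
s = (a+b+c)/2 = (7.7+10.1+4.7)/2 = 11.25
Area = √(s(s-a)(s-b)(s-c)) = √(11.25·3.55·1.15·6.55) = 17.3444
r = Area/s = 17.3444/11.25 = 1.542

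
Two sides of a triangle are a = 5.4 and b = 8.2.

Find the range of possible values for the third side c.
By the triangle inequality: |a - b| < c < a + b
|5.4 - 8.2| < c < 5.4 + 8.2
2.8 < c < 13.6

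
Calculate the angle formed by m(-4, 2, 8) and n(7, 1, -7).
m·n = -82, |m|² = 84, |n|² = 99
cos θ = -82/√8316 ≈ -0.8992
θ ≈ 154.1°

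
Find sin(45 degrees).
sin(45 degrees) = sqrt(2)/2
Decimal approximation: 0.7071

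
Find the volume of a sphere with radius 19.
Volume = (4/3) * pi * r³
Volume = (4/3) * pi * 19³
Volume = (4/3) * pi * 6859
Volume = 28730.91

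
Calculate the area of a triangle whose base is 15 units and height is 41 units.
Area = (1/2) * base * height
Area = (1/2) * 15 * 41
Area = 307.50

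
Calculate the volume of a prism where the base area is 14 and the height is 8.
Volume = base area * height
Volume = 14 * 8
Volume = 112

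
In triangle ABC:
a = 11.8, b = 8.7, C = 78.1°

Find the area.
Using A = ½ab·sin(C):
A = ½·11.8·8.7·sin(78.1°) = ½·102.66·0.978509 = 50.23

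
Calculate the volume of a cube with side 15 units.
Volume = s³
Volume = 15³
Volume = 3375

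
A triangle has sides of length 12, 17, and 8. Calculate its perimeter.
Perimeter = sum of all sides
Perimeter = 12 + 17 + 8
Perimeter = 37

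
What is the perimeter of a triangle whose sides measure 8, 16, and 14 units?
Perimeter = sum of all sides
Perimeter = 8 + 16 + 14
Perimeter = 38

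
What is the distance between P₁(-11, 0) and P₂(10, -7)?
Using the distance formula: d = sqrt((x₂-x₁)² + (y₂-y₁)²)
dx = 10 - (-11) = 21
dy = (-7) - 0 = -7
d = sqrt(21² + (-7)²) = sqrt(441 + 49) = sqrt(490) = 22.14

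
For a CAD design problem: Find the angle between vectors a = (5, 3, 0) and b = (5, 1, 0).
a·b = 28, |a|² = 34, |b|² = 26
cos θ = 28/√884 ≈ 0.9417
θ ≈ 19.65°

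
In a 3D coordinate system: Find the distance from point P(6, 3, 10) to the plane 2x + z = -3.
d = |2(6) + 0(3) + 1(10) - (-3)| / √(2² + 0² + 1²) = 25/√5 = 11.18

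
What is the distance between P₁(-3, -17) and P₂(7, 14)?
Using the distance formula: d = sqrt((x₂-x₁)² + (y₂-y₁)²)
dx = 7 - (-3) = 10
dy = 14 - (-17) = 31
d = sqrt(10² + 31²) = sqrt(100 + 961) = sqrt(1061) = 32.57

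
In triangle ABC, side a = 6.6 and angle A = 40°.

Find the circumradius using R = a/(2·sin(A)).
R = a/(2·sin(A)) = 6.6/(2·sin(40°))
R = 6.6/(2·0.642788) = 6.6/1.285575 = 5.134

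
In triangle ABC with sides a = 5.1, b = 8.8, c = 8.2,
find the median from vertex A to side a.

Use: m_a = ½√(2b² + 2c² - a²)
m_a = ½√(2·8.8² + 2·8.2² - 5.1²)
m_a = ½√(154.88 + 134.48 - 26.01) = ½√263.35 = 8.114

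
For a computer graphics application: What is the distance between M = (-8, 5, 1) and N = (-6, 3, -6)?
d = √[(2)² + (-2)² + (-7)²] = √57 = 7.55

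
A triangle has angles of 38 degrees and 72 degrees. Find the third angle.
Sum of angles in a triangle = 180 degrees
Third angle = 180 - 38 - 72
Third angle = 70 degrees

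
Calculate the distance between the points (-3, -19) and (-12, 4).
Using the distance formula: d = sqrt((x₂-x₁)² + (y₂-y₁)²)
dx = (-12) - (-3) = -9
dy = 4 - (-19) = 23
d = sqrt((-9)² + 23²) = sqrt(81 + 529) = sqrt(610) = 24.70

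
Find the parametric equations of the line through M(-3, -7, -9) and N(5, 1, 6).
Direction vector d = N - M = (8, 8, 15)
x = -3 + 8t, y = -7 + 8t, z = -9 + 15t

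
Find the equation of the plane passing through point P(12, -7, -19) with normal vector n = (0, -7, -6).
d = n·P = (0)(12) + (-7)(-7) + (-6)(-19) = 163
Plane: -7y - 6z = 163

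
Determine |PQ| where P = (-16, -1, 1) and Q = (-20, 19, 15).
d = √[(-4)² + (20)² + (14)²] = √612 = 24.74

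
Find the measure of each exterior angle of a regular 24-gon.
Exterior angle of a regular n-gon = 360/n
Exterior angle = 360/24
Exterior angle = 15 degrees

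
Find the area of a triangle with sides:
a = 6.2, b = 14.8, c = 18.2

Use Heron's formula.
s = (a+b+c)/2 = (6.2+14.8+18.2)/2 = 19.6
A = √(s(s-a)(s-b)(s-c)) = √(19.6·13.4·4.8·1.4)
A = √1764.94 = 42.01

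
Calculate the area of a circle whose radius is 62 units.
Area = pi * r²
Area = pi * 62²
Area = pi * 3844
Area = 12076.28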